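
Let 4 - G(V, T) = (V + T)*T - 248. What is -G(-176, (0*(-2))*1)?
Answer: -252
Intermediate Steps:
G(V, T) = 252 - T*(T + V) (G(V, T) = 4 - ((V + T)*T - 248) = 4 - ((T + V)*T - 248) = 4 - (T*(T + V) - 248) = 4 - (-248 + T*(T + V)) = 4 + (248 - T*(T + V)) = 252 - T*(T + V))
-G(-176, (0*(-2))*1) = -(252 - ((0*(-2))*1)**2 - 1*(0*(-2))*1*(-176)) = -(252 - (0*1)**2 - 1*0*1*(-176)) = -(252 - 1*0**2 - 1*0*(-176)) = -(252 - 1*0 + 0) = -(252 + 0 + 0) = -1*252 = -252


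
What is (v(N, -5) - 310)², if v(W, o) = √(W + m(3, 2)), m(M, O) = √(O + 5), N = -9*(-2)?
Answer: (310 - √(18 + √7))² ≈ 93304.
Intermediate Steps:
N = 18
m(M, O) = √(5 + O)
v(W, o) = √(W + √7) (v(W, o) = √(W + √(5 + 2)) = √(W + √7))
(v(N, -5) - 310)² = (√(18 + √7) - 310)² = (-310 + √(18 + √7))²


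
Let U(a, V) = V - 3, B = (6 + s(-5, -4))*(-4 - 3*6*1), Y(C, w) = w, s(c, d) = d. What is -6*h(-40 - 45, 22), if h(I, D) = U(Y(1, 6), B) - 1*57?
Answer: 624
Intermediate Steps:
B = -44 (B = (6 - 4)*(-4 - 3*6*1) = 2*(-4 - 18*1) = 2*(-4 - 18) = 2*(-22) = -44)
U(a, V) = -3 + V
h(I, D) = -104 (h(I, D) = (-3 - 44) - 1*57 = -47 - 57 = -104)
-6*h(-40 - 45, 22) = -6*(-104) = 624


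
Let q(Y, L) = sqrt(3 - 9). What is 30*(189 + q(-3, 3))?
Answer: 5670 + 30*I*sqrt(6) ≈ 5670.0 + 73.485*I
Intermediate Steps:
q(Y, L) = I*sqrt(6) (q(Y, L) = sqrt(-6) = I*sqrt(6))
30*(189 + q(-3, 3)) = 30*(189 + I*sqrt(6)) = 5670 + 30*I*sqrt(6)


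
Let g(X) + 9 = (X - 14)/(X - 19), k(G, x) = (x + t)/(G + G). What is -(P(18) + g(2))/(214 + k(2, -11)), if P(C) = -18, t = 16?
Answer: 596/4879 ≈ 0.12216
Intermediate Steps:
k(G, x) = (16 + x)/(2*G) (k(G, x) = (x + 16)/(G + G) = (16 + x)/((2*G)) = (16 + x)*(1/(2*G)) = (16 + x)/(2*G))
g(X) = -9 + (-14 + X)/(-19 + X) (g(X) = -9 + (X - 14)/(X - 19) = -9 + (-14 + X)/(-19 + X))
-(P(18) + g(2))/(214 + k(2, -11)) = -(-18 + (157 - 8*2)/(-19 + 2))/(214 + (1/2)*(16 - 11)/2) = -(-18 + (157 - 16)/(-17))/(214 + (1/2)*(1/2)*5) = -(-18 - 1/17*141)/(214 + 5/4) = -(-18 - 141/17)/861/4 = -(-447)*4/(17*861) = -1*(-596/4879) = 596/4879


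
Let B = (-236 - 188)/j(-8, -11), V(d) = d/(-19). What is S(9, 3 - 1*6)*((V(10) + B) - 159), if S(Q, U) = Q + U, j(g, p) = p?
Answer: -151710/209 ≈ -725.88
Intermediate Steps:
V(d) = -d/19 (V(d) = d*(-1/19) = -d/19)
B = 424/11 (B = (-236 - 188)/(-11) = -424*(-1/11) = 424/11 ≈ 38.545)
S(9, 3 - 1*6)*((V(10) + B) - 159) = (9 + (3 - 1*6))*((-1/19*10 + 424/11) - 159) = (9 + (3 - 6))*((-10/19 + 424/11) - 159) = (9 - 3)*(7946/209 - 159) = 6*(-25285/209) = -151710/209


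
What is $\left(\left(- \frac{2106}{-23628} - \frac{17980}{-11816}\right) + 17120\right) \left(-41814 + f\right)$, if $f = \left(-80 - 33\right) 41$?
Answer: $- \frac{2312748991768147}{2908213} \approx -7.9525 \cdot 10^{8}$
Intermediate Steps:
$f = -4633$ ($f = \left(-113\right) 41 = -4633$)
$\left(\left(- \frac{2106}{-23628} - \frac{17980}{-11816}\right) + 17120\right) \left(-41814 + f\right) = \left(\left(- \frac{2106}{-23628} - \frac{17980}{-11816}\right) + 17120\right) \left(-41814 - 4633\right) = \left(\left(\left(-2106\right) \left(- \frac{1}{23628}\right) - - \frac{4495}{2954}\right) + 17120\right) \left(-46447\right) = \left(\left(\frac{351}{3938} + \frac{4495}{2954}\right) + 17120\right) \left(-46447\right) = \left(\frac{4684541}{2908213} + 17120\right) \left(-46447\right) = \frac{49793291101}{2908213} \left(-46447\right) = - \frac{2312748991768147}{2908213}$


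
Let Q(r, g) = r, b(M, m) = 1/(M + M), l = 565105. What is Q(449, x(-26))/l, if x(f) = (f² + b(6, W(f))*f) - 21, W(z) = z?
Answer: 449/565105 ≈ 0.00079454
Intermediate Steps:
b(M, m) = 1/(2*M)
x(f) = -21 + f² + f/12 (x(f) = (f² + ((½)/6)*f) - 21 = (f² + ((½)*(⅙))*f) - 21 = (f² + f/12) - 21 = -21 + f² + f/12)
Q(449, x(-26))/l = 449/565105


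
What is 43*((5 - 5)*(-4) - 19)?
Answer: -817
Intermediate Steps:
43*((5 - 5)*(-4) - 19) = 43*(0*(-4) - 19) = 43*(0 - 19) = 43*(-19) = -817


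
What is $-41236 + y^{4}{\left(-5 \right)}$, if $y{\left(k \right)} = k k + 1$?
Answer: $415740$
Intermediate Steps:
$y{\left(k \right)} = 1 + k^{2}$ ($y{\left(k \right)} = k^{2} + 1 = 1 + k^{2}$)
$-41236 + y^{4}{\left(-5 \right)} = -41236 + \left(1 + \left(-5\right)^{2}\right)^{4} = -41236 + \left(1 + 25\right)^{4} = -41236 + 26^{4} = -41236 + 456976 = 415740$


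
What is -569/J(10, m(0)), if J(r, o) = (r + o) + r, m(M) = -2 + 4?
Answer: -569/22 ≈ -25.864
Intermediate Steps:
m(M) = 2
J(r, o) = o + 2*r (J(r, o) = (o + r) + r = o + 2*r)
-569/J(10, m(0)) = -569/(2 + 2*10) = -569/(2 + 20) = -569/22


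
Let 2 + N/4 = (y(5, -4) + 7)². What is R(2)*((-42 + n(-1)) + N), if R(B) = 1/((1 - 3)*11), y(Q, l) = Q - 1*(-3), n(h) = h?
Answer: -849/22 ≈ -38.591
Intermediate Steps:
y(Q, l) = 3 + Q (y(Q, l) = Q + 3 = 3 + Q)
N = 892 (N = -8 + 4*((3 + 5) + 7)² = -8 + 4*(8 + 7)² = -8 + 4*15² = -8 + 4*225 = -8 + 900 = 892)
R(B) = -1/22 (R(B) = (1/11)/(-2) = -½*1/11 = -1/22)
R(2)*((-42 + n(-1)) + N) = -((-42 - 1) + 892)/22 = -(-43 + 892)/22 = -1/22*849 = -849/22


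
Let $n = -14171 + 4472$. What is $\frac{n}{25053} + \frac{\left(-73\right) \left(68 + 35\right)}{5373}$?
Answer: $- \frac{80162078}{44869923} \approx -1.7865$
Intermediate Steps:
$n = -9699$
$\frac{n}{25053} + \frac{\left(-73\right) \left(68 + 35\right)}{5373} = - \frac{9699}{25053} + \frac{\left(-73\right) \left(68 + 35\right)}{5373} = \left(-9699\right) \frac{1}{25053} + \left(-73\right) 103 \cdot \frac{1}{5373} = - \frac{3233}{8351} - \frac{7519}{5373} = - \frac{80162078}{44869923}$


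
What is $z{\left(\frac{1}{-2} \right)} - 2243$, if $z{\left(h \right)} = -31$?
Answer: $-2274$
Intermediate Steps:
$z{\left(\frac{1}{-2} \right)} - 2243 = -31 - 2243 = -2274$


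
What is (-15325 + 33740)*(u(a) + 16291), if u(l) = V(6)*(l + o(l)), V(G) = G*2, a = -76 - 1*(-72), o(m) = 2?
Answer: 299556805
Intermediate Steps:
a = -4 (a = -76 + 72 = -4)
V(G) = 2*G
u(l) = 24 + 12*l (u(l) = (2*6)*(l + 2) = 12*(2 + l) = 24 + 12*l)
(-15325 + 33740)*(u(a) + 16291) = (-15325 + 33740)*((24 + 12*(-4)) + 16291) = 18415*((24 - 48) + 16291) = 18415*(-24 + 16291) = 18415*16267 = 299556805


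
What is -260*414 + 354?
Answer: -107286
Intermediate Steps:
-260*414 + 354 = -107640 + 354 = -107286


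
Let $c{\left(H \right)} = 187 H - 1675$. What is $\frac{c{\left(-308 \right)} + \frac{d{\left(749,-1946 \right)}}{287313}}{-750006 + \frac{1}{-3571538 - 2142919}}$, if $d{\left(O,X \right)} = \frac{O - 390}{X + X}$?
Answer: $\frac{18035410739307398575}{228217277705368102268} \approx 0.079027$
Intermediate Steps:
$c{\left(H \right)} = -1675 + 187 H$
$d{\left(O,X \right)} = \frac{-390 + O}{2 X}$ ($d{\left(O,X \right)} = \frac{O - 390}{2 X} = \left(O - 390\right) \frac{1}{2 X} = \left(-390 + O\right) \frac{1}{2 X} = \frac{-390 + O}{2 X}$)
$\frac{c{\left(-308 \right)} + \frac{d{\left(749,-1946 \right)}}{287313}}{-750006 + \frac{1}{-3571538 - 2142919}} = \frac{\left(-1675 + 187 \left(-308\right)\right) + \frac{\frac{1}{2} \frac{1}{-1946} \left(-390 + 749\right)}{287313}}{-750006 + \frac{1}{-3571538 - 2142919}} = \frac{\left(-1675 - 57596\right) + \frac{1}{2} \left(- \frac{1}{1946}\right) 359 \cdot \frac{1}{287313}}{-750006 + \frac{1}{-5714457}} = \frac{-59271 - \frac{359}{1118222196}}{-750006 - \frac{1}{5714457}} = \frac{-59271 - \frac{359}{1118222196}}{- \frac{4285877036743}{5714457}} = \left(- \frac{66278147779475}{1118222196}\right) \left(- \frac{5714457}{4285877036743}\right) = \frac{18035410739307398575}{228217277705368102268}$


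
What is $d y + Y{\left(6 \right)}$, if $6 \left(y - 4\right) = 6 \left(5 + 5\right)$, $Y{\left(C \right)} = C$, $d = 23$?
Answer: $328$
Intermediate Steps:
$y = 14$ ($y = 4 + \frac{6 \left(5 + 5\right)}{6} = 4 + \frac{6 \cdot 10}{6} = 4 + \frac{1}{6} \cdot 60 = 4 + 10 = 14$)
$d y + Y{\left(6 \right)} = 23 \cdot 14 + 6 = 322 + 6 = 328$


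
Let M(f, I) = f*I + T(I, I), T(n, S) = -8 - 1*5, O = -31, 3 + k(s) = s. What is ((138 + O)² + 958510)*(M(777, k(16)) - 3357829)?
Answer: -3247171512619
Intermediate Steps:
k(s) = -3 + s
T(n, S) = -13 (T(n, S) = -8 - 5 = -13)
M(f, I) = -13 + I*f (M(f, I) = f*I - 13 = I*f - 13 = -13 + I*f)
((138 + O)² + 958510)*(M(777, k(16)) - 3357829) = ((138 - 31)² + 958510)*((-13 + (-3 + 16)*777) - 3357829) = (107² + 958510)*((-13 + 13*777) - 3357829) = (11449 + 958510)*((-13 + 10101) - 3357829) = 969959*(10088 - 3357829) = 969959*(-3347741) = -3247171512619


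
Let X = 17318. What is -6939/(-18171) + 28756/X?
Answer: 1700251/832501 ≈ 2.0423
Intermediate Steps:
-6939/(-18171) + 28756/X = -6939/(-18171) + 28756/17318 = -6939*(-1/18171) + 28756*(1/17318) = 257/673 + 2054/1237 = 1700251/832501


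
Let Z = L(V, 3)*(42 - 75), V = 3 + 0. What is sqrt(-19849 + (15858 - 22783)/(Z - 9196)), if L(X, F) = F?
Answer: I*sqrt(405876966)/143 ≈ 140.88*I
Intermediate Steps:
V = 3
Z = -99 (Z = 3*(42 - 75) = 3*(-33) = -99)
sqrt(-19849 + (15858 - 22783)/(Z - 9196)) = sqrt(-19849 + (15858 - 22783)/(-99 - 9196)) = sqrt(-19849 - 6925/(-9295)) = sqrt(-19849 - 6925*(-1/9295)) = sqrt(-19849 + 1385/1859) = sqrt(-36897906/1859) = I*sqrt(405876966)/143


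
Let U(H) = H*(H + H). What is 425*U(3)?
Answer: 7650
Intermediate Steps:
U(H) = 2*H² (U(H) = H*(2*H) = 2*H²)
425*U(3) = 425*(2*3²) = 425*(2*9) = 425*18 = 7650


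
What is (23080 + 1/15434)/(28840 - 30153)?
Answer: -356216721/20264842 ≈ -17.578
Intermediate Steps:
(23080 + 1/15434)/(28840 - 30153) = (23080 + 1/15434)/(-1313) = (356216721/15434)*(-1/1313) = -356216721/20264842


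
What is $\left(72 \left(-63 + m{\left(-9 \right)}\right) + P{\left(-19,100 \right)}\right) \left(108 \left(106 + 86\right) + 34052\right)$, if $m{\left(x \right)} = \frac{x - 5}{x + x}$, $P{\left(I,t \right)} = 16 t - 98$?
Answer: $-163158664$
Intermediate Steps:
$P{\left(I,t \right)} = -98 + 16 t$
$m{\left(x \right)} = \frac{-5 + x}{2 x}$
$\left(72 \left(-63 + m{\left(-9 \right)}\right) + P{\left(-19,100 \right)}\right) \left(108 \left(106 + 86\right) + 34052\right) = \left(72 \left(-63 + \frac{-5 - 9}{2 \left(-9\right)}\right) + \left(-98 + 16 \cdot 100\right)\right) \left(108 \left(106 + 86\right) + 34052\right) = \left(72 \left(-63 + \frac{1}{2} \left(- \frac{1}{9}\right) \left(-14\right)\right) + \left(-98 + 1600\right)\right) \left(108 \cdot 192 + 34052\right) = \left(72 \left(-63 + \frac{7}{9}\right) + 1502\right) \left(20736 + 34052\right) = \left(72 \left(- \frac{560}{9}\right) + 1502\right) 54788 = \left(-4480 + 1502\right) 54788 = \left(-2978\right) 54788 = -163158664$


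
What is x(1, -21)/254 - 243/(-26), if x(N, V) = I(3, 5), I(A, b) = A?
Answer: 15450/1651 ≈ 9.3580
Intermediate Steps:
x(N, V) = 3
x(1, -21)/254 - 243/(-26) = 3/254 - 243/(-26) = 3*(1/254) - 243*(-1/26) = 3/254 + 243/26 = 15450/1651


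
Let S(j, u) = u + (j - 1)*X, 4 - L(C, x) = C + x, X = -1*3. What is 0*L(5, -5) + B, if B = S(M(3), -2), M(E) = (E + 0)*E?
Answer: -26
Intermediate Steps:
X = -3
M(E) = E² (M(E) = E*E = E²)
L(C, x) = 4 - C - x (L(C, x) = 4 - (C + x) = 4 + (-C - x) = 4 - C - x)
S(j, u) = 3 + u - 3*j (S(j, u) = u + (j - 1)*(-3) = u + (-1 + j)*(-3) = u + (3 - 3*j) = 3 + u - 3*j)
B = -26 (B = 3 - 2 - 3*3² = 3 - 2 - 3*9 = 3 - 2 - 27 = -26)
0*L(5, -5) + B = 0*(4 - 1*5 - 1*(-5)) - 26 = 0*(4 - 5 + 5) - 26 = 0*4 - 26 = 0 - 26 = -26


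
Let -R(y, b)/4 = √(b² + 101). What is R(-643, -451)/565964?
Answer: -√203502/141491 ≈ -0.0031883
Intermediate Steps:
R(y, b) = -4*√(101 + b²) (R(y, b) = -4*√(b² + 101) = -4*√(101 + b²))
R(-643, -451)/565964 = -4*√(101 + (-451)²)/565964 = -4*√(101 + 203401)*(1/565964) = -4*√203502*(1/565964) = -√203502/141491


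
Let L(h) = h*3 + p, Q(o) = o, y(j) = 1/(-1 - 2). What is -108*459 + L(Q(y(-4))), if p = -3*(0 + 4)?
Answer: -49585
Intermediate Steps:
y(j) = -⅓ (y(j) = 1/(-3) = -⅓)
p = -12 (p = -3*4 = -12)
L(h) = -12 + 3*h (L(h) = h*3 - 12 = 3*h - 12 = -12 + 3*h)
-108*459 + L(Q(y(-4))) = -108*459 + (-12 + 3*(-⅓)) = -49572 + (-12 - 1) = -49572 - 13 = -49585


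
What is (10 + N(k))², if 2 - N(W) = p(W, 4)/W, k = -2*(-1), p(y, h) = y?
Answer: 121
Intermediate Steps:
k = 2
N(W) = 1 (N(W) = 2 - W/W = 2 - 1*1 = 2 - 1 = 1)
(10 + N(k))² = (10 + 1)² = 11² = 121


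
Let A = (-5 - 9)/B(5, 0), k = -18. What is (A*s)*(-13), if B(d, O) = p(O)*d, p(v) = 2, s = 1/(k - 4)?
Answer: -91/110 ≈ -0.82727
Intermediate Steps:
s = -1/22 (s = 1/(-18 - 4) = 1/(-22) = -1/22 ≈ -0.045455)
B(d, O) = 2*d
A = -7/5 (A = (-5 - 9)/((2*5)) = -14/10 = -14*⅒ = -7/5 ≈ -1.4000)
(A*s)*(-13) = -7/5*(-1/22)*(-13) = (7/110)*(-13) = -91/110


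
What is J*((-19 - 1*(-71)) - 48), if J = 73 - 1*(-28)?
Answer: 404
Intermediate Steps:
J = 101 (J = 73 + 28 = 101)
J*((-19 - 1*(-71)) - 48) = 101*((-19 - 1*(-71)) - 48) = 101*((-19 + 71) - 48) = 101*(52 - 48) = 101*4 = 404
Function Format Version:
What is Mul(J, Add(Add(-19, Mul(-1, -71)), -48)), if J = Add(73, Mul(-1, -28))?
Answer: 404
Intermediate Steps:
J = 101 (J = Add(73, 28) = 101)
Mul(J, Add(Add(-19, Mul(-1, -71)), -48)) = Mul(101, Add(Add(-19, Mul(-1, -71)), -48)) = Mul(101, Add(Add(-19, 71), -48)) = Mul(101, Add(52, -48)) = Mul(101, 4) = 404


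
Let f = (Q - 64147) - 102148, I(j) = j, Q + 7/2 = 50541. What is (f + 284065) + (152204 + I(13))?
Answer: 641049/2 ≈ 3.2052e+5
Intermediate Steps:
Q = 101075/2 (Q = -7/2 + 50541 = 101075/2 ≈ 50538.)
f = -231515/2 (f = (101075/2 - 64147) - 102148 = -27219/2 - 102148 = -231515/2 ≈ -1.1576e+5)
(f + 284065) + (152204 + I(13)) = (-231515/2 + 284065) + (152204 + 13) = 336615/2 + 152217 = 641049/2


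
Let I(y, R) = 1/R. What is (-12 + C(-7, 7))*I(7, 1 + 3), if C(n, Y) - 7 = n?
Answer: -3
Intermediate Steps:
C(n, Y) = 7 + n
I(y, R) = 1/R
(-12 + C(-7, 7))*I(7, 1 + 3) = (-12 + (7 - 7))/(1 + 3) = (-12 + 0)/4 = -12*¼ = -3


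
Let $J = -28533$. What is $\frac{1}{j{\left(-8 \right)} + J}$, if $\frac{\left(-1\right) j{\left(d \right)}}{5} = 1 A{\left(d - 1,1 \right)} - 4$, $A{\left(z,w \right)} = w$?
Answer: $- \frac{1}{28518} \approx -3.5066 \cdot 10^{-5}$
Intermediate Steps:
$j{\left(d \right)} = 15$ ($j{\left(d \right)} = - 5 \left(1 \cdot 1 - 4\right) = - 5 \left(1 - 4\right) = \left(-5\right) \left(-3\right) = 15$)
$\frac{1}{j{\left(-8 \right)} + J} = \frac{1}{15 - 28533} = \frac{1}{-28518} = - \frac{1}{28518}$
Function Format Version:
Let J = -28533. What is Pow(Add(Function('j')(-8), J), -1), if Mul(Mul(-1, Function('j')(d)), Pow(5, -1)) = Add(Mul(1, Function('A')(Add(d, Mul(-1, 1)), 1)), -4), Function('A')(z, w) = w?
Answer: Rational(-1, 28518) ≈ -3.5066e-5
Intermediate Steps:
Function('j')(d) = 15 (Function('j')(d) = Mul(-5, Add(Mul(1, 1), -4)) = Mul(-5, Add(1, -4)) = Mul(-5, -3) = 15)
Pow(Add(Function('j')(-8), J), -1) = Pow(Add(15, -28533), -1) = Pow(-28518, -1) = Rational(-1, 28518)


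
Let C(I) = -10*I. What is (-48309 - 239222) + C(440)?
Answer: -291931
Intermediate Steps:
(-48309 - 239222) + C(440) = (-48309 - 239222) - 10*440 = -287531 - 4400 = -291931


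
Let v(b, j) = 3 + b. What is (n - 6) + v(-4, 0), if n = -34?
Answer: -41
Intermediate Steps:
(n - 6) + v(-4, 0) = (-34 - 6) + (3 - 4) = -40 - 1 = -41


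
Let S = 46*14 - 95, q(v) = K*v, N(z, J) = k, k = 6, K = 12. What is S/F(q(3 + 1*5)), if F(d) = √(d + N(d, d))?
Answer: 183*√102/34 ≈ 54.359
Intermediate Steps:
N(z, J) = 6
q(v) = 12*v
S = 549 (S = 644 - 95 = 549)
F(d) = √(6 + d) (F(d) = √(d + 6) = √(6 + d))
S/F(q(3 + 1*5)) = 549/(√(6 + 12*(3 + 1*5))) = 549/(√(6 + 12*(3 + 5))) = 549/(√(6 + 12*8)) = 549/(√(6 + 96)) = 549/(√102) = 549*(√102/102) = 183*√102/34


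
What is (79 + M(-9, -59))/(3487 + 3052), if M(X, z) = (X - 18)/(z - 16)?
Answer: 1984/163475 ≈ 0.012136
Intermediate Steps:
M(X, z) = (-18 + X)/(-16 + z)
(79 + M(-9, -59))/(3487 + 3052) = (79 + (-18 - 9)/(-16 - 59))/(3487 + 3052) = (79 - 27/(-75))/6539 = (79 - 1/75*(-27))*(1/6539) = (79 + 9/25)*(1/6539) = (1984/25)*(1/6539) = 1984/163475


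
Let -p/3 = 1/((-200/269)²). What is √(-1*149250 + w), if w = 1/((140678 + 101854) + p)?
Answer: 5*I*√561840411650445816200130/9701062917 ≈ 386.33*I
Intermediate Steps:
p = -217083/40000 (p = -3/((-200/269)²) = -3/40000/72361 = -3*72361/40000 = -217083/40000 ≈ -5.4271)
w = 40000/9701062917 (w = 1/((140678 + 101854) - 217083/40000) = 1/(242532 - 217083/40000) = 1/(9701062917/40000) = 40000/9701062917 ≈ 4.1233e-6)
√(-1*149250 + w) = √(-1*149250 + 40000/9701062917) = √(-149250 + 40000/9701062917) = √(-1447883640322250/9701062917) = 5*I*√561840411650445816200130/9701062917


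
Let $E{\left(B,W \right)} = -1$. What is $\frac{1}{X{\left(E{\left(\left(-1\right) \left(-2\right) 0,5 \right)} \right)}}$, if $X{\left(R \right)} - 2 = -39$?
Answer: $- \frac{1}{37} \approx -0.027027$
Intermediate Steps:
$X{\left(R \right)} = -37$ ($X{\left(R \right)} = 2 - 39 = -37$)
$\frac{1}{X{\left(E{\left(\left(-1\right) \left(-2\right) 0,5 \right)} \right)}} = \frac{1}{-37} = - \frac{1}{37}$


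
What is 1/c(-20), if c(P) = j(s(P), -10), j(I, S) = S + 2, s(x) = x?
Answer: -⅛ ≈ -0.12500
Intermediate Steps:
j(I, S) = 2 + S
c(P) = -8 (c(P) = 2 - 10 = -8)
1/c(-20) = 1/(-8) = -⅛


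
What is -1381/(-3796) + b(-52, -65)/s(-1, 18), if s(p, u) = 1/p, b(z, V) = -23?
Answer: 88689/3796 ≈ 23.364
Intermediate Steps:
-1381/(-3796) + b(-52, -65)/s(-1, 18) = -1381/(-3796) - 23/(1/(-1)) = -1381*(-1/3796) - 23/(-1) = 1381/3796 - 23*(-1) = 1381/3796 + 23 = 88689/3796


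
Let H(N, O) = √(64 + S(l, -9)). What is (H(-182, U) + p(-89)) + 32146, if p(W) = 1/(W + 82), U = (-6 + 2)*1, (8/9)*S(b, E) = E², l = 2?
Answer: 225021/7 + √2482/4 ≈ 32158.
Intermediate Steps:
S(b, E) = 9*E²/8
U = -4 (U = -4*1 = -4)
p(W) = 1/(82 + W)
H(N, O) = √2482/4 (H(N, O) = √(64 + (9/8)*(-9)²) = √(64 + (9/8)*81) = √(64 + 729/8) = √(1241/8) = √2482/4)
(H(-182, U) + p(-89)) + 32146 = (√2482/4 + 1/(82 - 89)) + 32146 = (√2482/4 + 1/(-7)) + 32146 = (√2482/4 - ⅐) + 32146 = (-⅐ + √2482/4) + 32146 = 225021/7 + √2482/4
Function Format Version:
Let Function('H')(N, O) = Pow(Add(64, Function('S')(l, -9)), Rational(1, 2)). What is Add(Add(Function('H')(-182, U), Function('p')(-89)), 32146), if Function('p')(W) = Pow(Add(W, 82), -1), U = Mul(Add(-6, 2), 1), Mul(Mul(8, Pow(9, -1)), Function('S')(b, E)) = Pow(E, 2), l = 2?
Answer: Add(Rational(225021, 7), Mul(Rational(1, 4), Pow(2482, Rational(1, 2)))) ≈ 32158.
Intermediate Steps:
Function('S')(b, E) = Mul(Rational(9, 8), Pow(E, 2))
U = -4 (U = Mul(-4, 1) = -4)
Function('p')(W) = Pow(Add(82, W), -1)
Function('H')(N, O) = Mul(Rational(1, 4), Pow(2482, Rational(1, 2))) (Function('H')(N, O) = Pow(Add(64, Mul(Rational(9, 8), Pow(-9, 2))), Rational(1, 2)) = Pow(Add(64, Mul(Rational(9, 8), 81)), Rational(1, 2)) = Pow(Add(64, Rational(729, 8)), Rational(1, 2)) = Pow(Rational(1241, 8), Rational(1, 2)) = Mul(Rational(1, 4), Pow(2482, Rational(1, 2))))
Add(Add(Function('H')(-182, U), Function('p')(-89)), 32146) = Add(Add(Mul(Rational(1, 4), Pow(2482, Rational(1, 2))), Pow(Add(82, -89), -1)), 32146) = Add(Add(Mul(Rational(1, 4), Pow(2482, Rational(1, 2))), Pow(-7, -1)), 32146) = Add(Add(Mul(Rational(1, 4), Pow(2482, Rational(1, 2))), Rational(-1, 7)), 32146) = Add(Add(Rational(-1, 7), Mul(Rational(1, 4), Pow(2482, Rational(1, 2)))), 32146) = Add(Rational(225021, 7), Mul(Rational(1, 4), Pow(2482, Rational(1, 2))))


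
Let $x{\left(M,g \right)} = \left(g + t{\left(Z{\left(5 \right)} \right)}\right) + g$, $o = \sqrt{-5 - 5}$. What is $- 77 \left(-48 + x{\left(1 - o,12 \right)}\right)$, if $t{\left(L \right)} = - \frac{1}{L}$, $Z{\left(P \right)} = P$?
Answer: $\frac{9317}{5} \approx 1863.4$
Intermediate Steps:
$o = i \sqrt{10}$ ($o = \sqrt{-10} = i \sqrt{10} \approx 3.1623 i$)
$x{\left(M,g \right)} = - \frac{1}{5} + 2 g$ ($x{\left(M,g \right)} = \left(g - \frac{1}{5}\right) + g = \left(- \frac{1}{5} + g\right) + g = - \frac{1}{5} + 2 g$)
$- 77 \left(-48 + x{\left(1 - o,12 \right)}\right) = - 77 \left(-48 + \left(- \frac{1}{5} + 2 \cdot 12\right)\right) = - 77 \left(-48 + \left(- \frac{1}{5} + 24\right)\right) = - 77 \left(-48 + \frac{119}{5}\right) = \left(-77\right) \left(- \frac{121}{5}\right) = \frac{9317}{5}$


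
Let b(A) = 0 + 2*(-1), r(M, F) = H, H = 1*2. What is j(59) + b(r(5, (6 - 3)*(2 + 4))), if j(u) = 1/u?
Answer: -117/59 ≈ -1.9831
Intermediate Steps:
H = 2
r(M, F) = 2
b(A) = -2 (b(A) = 0 - 2 = -2)
j(59) + b(r(5, (6 - 3)*(2 + 4))) = 1/59 - 2 = -117/59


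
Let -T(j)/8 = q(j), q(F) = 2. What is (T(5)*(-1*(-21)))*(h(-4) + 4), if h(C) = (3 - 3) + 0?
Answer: -1344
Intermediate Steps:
h(C) = 0 (h(C) = 0 + 0 = 0)
T(j) = -16 (T(j) = -8*2 = -16)
(T(5)*(-1*(-21)))*(h(-4) + 4) = (-(-16)*(-21))*(0 + 4) = -16*21*4 = -336*4 = -1344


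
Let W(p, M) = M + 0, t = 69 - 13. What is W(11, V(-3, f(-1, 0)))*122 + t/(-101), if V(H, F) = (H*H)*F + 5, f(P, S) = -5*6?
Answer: -3265386/101 ≈ -32331.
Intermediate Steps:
t = 56
f(P, S) = -30
V(H, F) = 5 + F*H² (V(H, F) = H²*F + 5 = F*H² + 5 = 5 + F*H²)
W(p, M) = M
W(11, V(-3, f(-1, 0)))*122 + t/(-101) = (5 - 30*(-3)²)*122 + 56/(-101) = (5 - 30*9)*122 + 56*(-1/101) = (5 - 270)*122 - 56/101 = -265*122 - 56/101 = -32330 - 56/101 = -3265386/101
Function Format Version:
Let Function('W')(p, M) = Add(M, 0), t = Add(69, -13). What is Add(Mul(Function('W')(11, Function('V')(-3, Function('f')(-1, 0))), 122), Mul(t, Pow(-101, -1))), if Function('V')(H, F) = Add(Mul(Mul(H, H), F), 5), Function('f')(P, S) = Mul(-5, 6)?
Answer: Rational(-3265386, 101) ≈ -32331.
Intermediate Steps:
t = 56
Function('f')(P, S) = -30
Function('V')(H, F) = Add(5, Mul(F, Pow(H, 2))) (Function('V')(H, F) = Add(Mul(Pow(H, 2), F), 5) = Add(Mul(F, Pow(H, 2)), 5) = Add(5, Mul(F, Pow(H, 2))))
Function('W')(p, M) = M
Add(Mul(Function('W')(11, Function('V')(-3, Function('f')(-1, 0))), 122), Mul(t, Pow(-101, -1))) = Add(Mul(Add(5, Mul(-30, Pow(-3, 2))), 122), Mul(56, Pow(-101, -1))) = Add(Mul(Add(5, Mul(-30, 9)), 122), Mul(56, Rational(-1, 101))) = Add(Mul(Add(5, -270), 122), Rational(-56, 101)) = Add(Mul(-265, 122), Rational(-56, 101)) = Add(-32330, Rational(-56, 101)) = Rational(-3265386, 101)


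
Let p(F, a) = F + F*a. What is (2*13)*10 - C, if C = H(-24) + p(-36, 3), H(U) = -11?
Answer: 415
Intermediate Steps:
C = -155 (C = -11 - 36*(1 + 3) = -11 - 36*4 = -11 - 144 = -155)
(2*13)*10 - C = (2*13)*10 - 1*(-155) = 26*10 + 155 = 260 + 155 = 415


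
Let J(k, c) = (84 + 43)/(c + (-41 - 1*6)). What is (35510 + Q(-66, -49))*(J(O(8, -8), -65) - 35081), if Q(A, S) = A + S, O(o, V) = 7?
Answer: -139073998605/112 ≈ -1.2417e+9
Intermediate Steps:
J(k, c) = 127/(-47 + c) (J(k, c) = 127/(c + (-41 - 6)) = 127/(c - 47) = 127/(-47 + c))
(35510 + Q(-66, -49))*(J(O(8, -8), -65) - 35081) = (35510 + (-66 - 49))*(127/(-47 - 65) - 35081) = (35510 - 115)*(127/(-112) - 35081) = 35395*(127*(-1/112) - 35081) = 35395*(-127/112 - 35081) = 35395*(-3929199/112) = -139073998605/112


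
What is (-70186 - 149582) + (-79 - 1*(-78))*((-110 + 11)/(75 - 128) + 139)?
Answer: -11655170/53 ≈ -2.1991e+5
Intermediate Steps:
(-70186 - 149582) + (-79 - 1*(-78))*((-110 + 11)/(75 - 128) + 139) = -219768 + (-79 + 78)*(-99/(-53) + 139) = -219768 - (-99*(-1/53) + 139) = -219768 - (99/53 + 139) = -219768 - 1*7466/53 = -219768 - 7466/53 = -11655170/53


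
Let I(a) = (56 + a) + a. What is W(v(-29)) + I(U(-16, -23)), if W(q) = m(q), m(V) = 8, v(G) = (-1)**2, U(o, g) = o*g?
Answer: 800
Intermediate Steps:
U(o, g) = g*o
v(G) = 1
W(q) = 8
I(a) = 56 + 2*a
W(v(-29)) + I(U(-16, -23)) = 8 + (56 + 2*(-23*(-16))) = 8 + (56 + 2*368) = 8 + (56 + 736) = 8 + 792 = 800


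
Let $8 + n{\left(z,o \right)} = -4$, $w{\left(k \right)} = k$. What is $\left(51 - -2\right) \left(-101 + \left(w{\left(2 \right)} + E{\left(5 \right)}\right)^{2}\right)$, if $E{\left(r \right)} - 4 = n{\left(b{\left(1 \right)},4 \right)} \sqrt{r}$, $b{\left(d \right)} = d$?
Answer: $34715 - 7632 \sqrt{5} \approx 17649.0$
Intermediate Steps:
$n{\left(z,o \right)} = -12$ ($n{\left(z,o \right)} = -8 - 4 = -12$)
$E{\left(r \right)} = 4 - 12 \sqrt{r}$
$\left(51 - -2\right) \left(-101 + \left(w{\left(2 \right)} + E{\left(5 \right)}\right)^{2}\right) = \left(51 - -2\right) \left(-101 + \left(2 + \left(4 - 12 \sqrt{5}\right)\right)^{2}\right) = \left(51 + 2\right) \left(-101 + \left(6 - 12 \sqrt{5}\right)^{2}\right) = 53 \left(-101 + \left(6 - 12 \sqrt{5}\right)^{2}\right) = -5353 + 53 \left(6 - 12 \sqrt{5}\right)^{2}$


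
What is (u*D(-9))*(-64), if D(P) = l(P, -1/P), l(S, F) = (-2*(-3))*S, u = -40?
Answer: -138240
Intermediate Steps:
l(S, F) = 6*S
D(P) = 6*P
(u*D(-9))*(-64) = -240*(-9)*(-64) = -40*(-54)*(-64) = 2160*(-64) = -138240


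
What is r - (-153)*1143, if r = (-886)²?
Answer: 959875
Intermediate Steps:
r = 784996
r - (-153)*1143 = 784996 - (-153)*1143 = 784996 - 1*(-174879) = 784996 + 174879 = 959875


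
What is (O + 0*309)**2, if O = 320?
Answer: 102400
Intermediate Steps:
(O + 0*309)**2 = (320 + 0*309)**2 = (320 + 0)**2 = 320**2 = 102400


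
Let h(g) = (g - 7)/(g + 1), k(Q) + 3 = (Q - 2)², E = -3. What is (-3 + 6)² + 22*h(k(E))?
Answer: 537/23 ≈ 23.348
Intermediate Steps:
k(Q) = -3 + (-2 + Q)² (k(Q) = -3 + (Q - 2)² = -3 + (-2 + Q)²)
h(g) = (-7 + g)/(1 + g)
(-3 + 6)² + 22*h(k(E)) = (-3 + 6)² + 22*((-7 + (-3 + (-2 - 3)²))/(1 + (-3 + (-2 - 3)²))) = 3² + 22*((-7 + (-3 + (-5)²))/(1 + (-3 + (-5)²))) = 9 + 22*((-7 + (-3 + 25))/(1 + (-3 + 25))) = 9 + 22*((-7 + 22)/(1 + 22)) = 9 + 22*(15/23) = 9 + 330/23 = 537/23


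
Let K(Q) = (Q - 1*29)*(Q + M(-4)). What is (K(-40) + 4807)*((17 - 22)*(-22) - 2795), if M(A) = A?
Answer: -21058455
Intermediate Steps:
K(Q) = (-29 + Q)*(-4 + Q) (K(Q) = (Q - 1*29)*(Q - 4) = (Q - 29)*(-4 + Q) = (-29 + Q)*(-4 + Q))
(K(-40) + 4807)*((17 - 22)*(-22) - 2795) = ((116 + (-40)**2 - 33*(-40)) + 4807)*((17 - 22)*(-22) - 2795) = ((116 + 1600 + 1320) + 4807)*(-5*(-22) - 2795) = (3036 + 4807)*(110 - 2795) = 7843*(-2685) = -21058455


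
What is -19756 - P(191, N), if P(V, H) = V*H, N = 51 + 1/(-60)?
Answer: -1769629/60 ≈ -29494.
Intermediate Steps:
N = 3059/60 (N = 51 - 1/60 = 3059/60 ≈ 50.983)
P(V, H) = H*V
-19756 - P(191, N) = -19756 - 3059*191/60 = -19756 - 1*584269/60 = -19756 - 584269/60 = -1769629/60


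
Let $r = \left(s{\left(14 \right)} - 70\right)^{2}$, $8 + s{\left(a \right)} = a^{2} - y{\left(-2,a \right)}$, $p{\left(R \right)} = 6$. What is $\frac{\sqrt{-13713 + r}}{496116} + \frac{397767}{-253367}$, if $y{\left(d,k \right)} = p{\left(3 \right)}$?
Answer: $- \frac{397767}{253367} + \frac{i \sqrt{1169}}{496116} \approx -1.5699 + 6.8917 \cdot 10^{-5} i$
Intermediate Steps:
$y{\left(d,k \right)} = 6$
$s{\left(a \right)} = -14 + a^{2}$ ($s{\left(a \right)} = -8 + \left(a^{2} - 6\right) = -8 + \left(-6 + a^{2}\right) = -14 + a^{2}$)
$r = 12544$ ($r = \left(\left(-14 + 14^{2}\right) - 70\right)^{2} = \left(\left(-14 + 196\right) - 70\right)^{2} = \left(182 - 70\right)^{2} = 112^{2} = 12544$)
$\frac{\sqrt{-13713 + r}}{496116} + \frac{397767}{-253367} = \frac{\sqrt{-13713 + 12544}}{496116} + \frac{397767}{-253367} = \sqrt{-1169} \cdot \frac{1}{496116} + 397767 \left(- \frac{1}{253367}\right) = i \sqrt{1169} \cdot \frac{1}{496116} - \frac{397767}{253367} = \frac{i \sqrt{1169}}{496116} - \frac{397767}{253367} = - \frac{397767}{253367} + \frac{i \sqrt{1169}}{496116}$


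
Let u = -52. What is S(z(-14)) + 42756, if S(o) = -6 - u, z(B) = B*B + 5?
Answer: 42802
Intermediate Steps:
z(B) = 5 + B² (z(B) = B² + 5 = 5 + B²)
S(o) = 46 (S(o) = -6 - 1*(-52) = -6 + 52 = 46)
S(z(-14)) + 42756 = 46 + 42756 = 42802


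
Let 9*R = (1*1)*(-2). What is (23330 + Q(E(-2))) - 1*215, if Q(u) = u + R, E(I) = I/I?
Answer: 208042/9 ≈ 23116.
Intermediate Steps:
R = -2/9 (R = ((1*1)*(-2))/9 = (1*(-2))/9 = (⅑)*(-2) = -2/9 ≈ -0.22222)
E(I) = 1
Q(u) = -2/9 + u (Q(u) = u - 2/9 = -2/9 + u)
(23330 + Q(E(-2))) - 1*215 = (23330 + (-2/9 + 1)) - 1*215 = (23330 + 7/9) - 215 = 209977/9 - 215 = 208042/9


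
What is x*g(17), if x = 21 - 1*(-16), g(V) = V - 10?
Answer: 259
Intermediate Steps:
g(V) = -10 + V
x = 37 (x = 21 + 16 = 37)
x*g(17) = 37*(-10 + 17) = 37*7 = 259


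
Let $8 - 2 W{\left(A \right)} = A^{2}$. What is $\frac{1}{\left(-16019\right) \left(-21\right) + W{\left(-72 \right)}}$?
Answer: $\frac{1}{333811} \approx 2.9957 \cdot 10^{-6}$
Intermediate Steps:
$W{\left(A \right)} = 4 - \frac{A^{2}}{2}$
$\frac{1}{\left(-16019\right) \left(-21\right) + W{\left(-72 \right)}} = \frac{1}{\left(-16019\right) \left(-21\right) + \left(4 - \frac{\left(-72\right)^{2}}{2}\right)} = \frac{1}{336399 + \left(4 - 2592\right)} = \frac{1}{336399 - 2588} = \frac{1}{333811}$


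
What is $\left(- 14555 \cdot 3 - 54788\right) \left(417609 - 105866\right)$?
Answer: $-30692033579$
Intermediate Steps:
$\left(- 14555 \cdot 3 - 54788\right) \left(417609 - 105866\right) = \left(\left(-1\right) 43665 - 54788\right) 311743 = \left(-43665 - 54788\right) 311743 = \left(-98453\right) 311743 = -30692033579$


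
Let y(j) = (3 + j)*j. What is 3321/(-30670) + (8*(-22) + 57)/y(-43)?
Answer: -187237/1055048 ≈ -0.17747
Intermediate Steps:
y(j) = j*(3 + j)
3321/(-30670) + (8*(-22) + 57)/y(-43) = 3321/(-30670) + (8*(-22) + 57)/((-43*(3 - 43))) = 3321*(-1/30670) + (-176 + 57)/((-43*(-40))) = -3321/30670 - 119/1720 = -187237/1055048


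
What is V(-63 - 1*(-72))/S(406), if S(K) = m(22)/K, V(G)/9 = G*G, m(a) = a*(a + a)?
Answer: 147987/484 ≈ 305.76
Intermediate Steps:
m(a) = 2*a² (m(a) = a*(2*a) = 2*a²)
V(G) = 9*G² (V(G) = 9*(G*G) = 9*G²)
S(K) = 968/K (S(K) = (2*22²)/K = (2*484)/K = 968/K)
V(-63 - 1*(-72))/S(406) = (9*(-63 - 1*(-72))²)/((968/406)) = (9*(-63 + 72)²)/((968*(1/406))) = (9*9²)/(484/203) = (9*81)*(203/484) = 729*(203/484) = 147987/484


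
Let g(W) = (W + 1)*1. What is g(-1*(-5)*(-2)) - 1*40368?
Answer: -40377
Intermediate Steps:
g(W) = 1 + W (g(W) = (1 + W)*1 = 1 + W)
g(-1*(-5)*(-2)) - 1*40368 = (1 - 1*(-5)*(-2)) - 1*40368 = (1 + 5*(-2)) - 40368 = (1 - 10) - 40368 = -9 - 40368 = -40377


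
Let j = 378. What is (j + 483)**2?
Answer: 741321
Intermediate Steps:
(j + 483)**2 = (378 + 483)**2 = 861**2 = 741321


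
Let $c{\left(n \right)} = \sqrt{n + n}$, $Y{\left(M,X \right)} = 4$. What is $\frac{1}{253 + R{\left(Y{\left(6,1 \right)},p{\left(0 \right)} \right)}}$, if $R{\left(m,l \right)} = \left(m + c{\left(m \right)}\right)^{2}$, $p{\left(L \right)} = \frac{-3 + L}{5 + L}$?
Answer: $\frac{277}{76217} - \frac{16 \sqrt{2}}{76217} \approx 0.0033375$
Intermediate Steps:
$c{\left(n \right)} = \sqrt{2} \sqrt{n}$ ($c{\left(n \right)} = \sqrt{2 n} = \sqrt{2} \sqrt{n}$)
$p{\left(L \right)} = \frac{-3 + L}{5 + L}$
$R{\left(m,l \right)} = \left(m + \sqrt{2} \sqrt{m}\right)^{2}$
$\frac{1}{253 + R{\left(Y{\left(6,1 \right)},p{\left(0 \right)} \right)}} = \frac{1}{253 + \left(4 + \sqrt{2} \sqrt{4}\right)^{2}} = \frac{1}{253 + \left(4 + \sqrt{2} \cdot 2\right)^{2}} = \frac{1}{253 + \left(4 + 2 \sqrt{2}\right)^{2}}$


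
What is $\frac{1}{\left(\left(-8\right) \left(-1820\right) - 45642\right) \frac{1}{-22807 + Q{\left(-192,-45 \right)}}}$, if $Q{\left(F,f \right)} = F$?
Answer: $\frac{22999}{31082} \approx 0.73995$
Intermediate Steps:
$\frac{1}{\left(\left(-8\right) \left(-1820\right) - 45642\right) \frac{1}{-22807 + Q{\left(-192,-45 \right)}}} = \frac{1}{\left(\left(-8\right) \left(-1820\right) - 45642\right) \frac{1}{-22807 - 192}} = \frac{1}{\left(14560 - 45642\right) \frac{1}{-22999}} = \frac{1}{\left(-31082\right) \left(- \frac{1}{22999}\right)} = \frac{1}{\frac{31082}{22999}} = \frac{22999}{31082}$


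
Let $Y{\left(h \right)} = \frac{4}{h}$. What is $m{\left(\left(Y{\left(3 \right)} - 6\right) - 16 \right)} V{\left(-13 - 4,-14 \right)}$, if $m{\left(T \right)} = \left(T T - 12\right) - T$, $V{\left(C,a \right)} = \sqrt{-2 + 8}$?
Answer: $\frac{3922 \sqrt{6}}{9} \approx 1067.4$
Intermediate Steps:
$V{\left(C,a \right)} = \sqrt{6}$
$m{\left(T \right)} = -12 + T^{2} - T$ ($m{\left(T \right)} = \left(T^{2} - 12\right) - T = \left(-12 + T^{2}\right) - T = -12 + T^{2} - T$)
$m{\left(\left(Y{\left(3 \right)} - 6\right) - 16 \right)} V{\left(-13 - 4,-14 \right)} = \left(-12 + \left(\left(\frac{4}{3} - 6\right) - 16\right)^{2} - \left(\left(\frac{4}{3} - 6\right) - 16\right)\right) \sqrt{6} = \left(-12 + \left(- \frac{14}{3} - 16\right)^{2} - \left(- \frac{14}{3} - 16\right)\right) \sqrt{6} = \left(-12 + \left(- \frac{62}{3}\right)^{2} - - \frac{62}{3}\right) \sqrt{6} = \left(-12 + \frac{3844}{9} + \frac{62}{3}\right) \sqrt{6} = \frac{3922 \sqrt{6}}{9}$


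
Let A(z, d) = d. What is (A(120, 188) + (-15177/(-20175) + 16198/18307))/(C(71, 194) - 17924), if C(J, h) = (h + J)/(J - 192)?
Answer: -403571071189/38149144011525 ≈ -0.010579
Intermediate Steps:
C(J, h) = (J + h)/(-192 + J)
(A(120, 188) + (-15177/(-20175) + 16198/18307))/(C(71, 194) - 17924) = (188 + (-15177/(-20175) + 16198/18307))/((71 + 194)/(-192 + 71) - 17924) = (188 + (-15177*(-1/20175) + 16198*(1/18307)))/(265/(-121) - 17924) = (188 + (5059/6725 + 16198/18307))/(-1/121*265 - 17924) = (188 + 201546663/123114575)/(-265/121 - 17924) = 23347086763/(123114575*(-2169069/121)) = (23347086763/123114575)*(-121/2169069) = -403571071189/38149144011525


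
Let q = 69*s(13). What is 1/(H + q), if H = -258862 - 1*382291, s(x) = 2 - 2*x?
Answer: -1/642809 ≈ -1.5557e-6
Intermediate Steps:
q = -1656 (q = 69*(2 - 2*13) = 69*(2 - 26) = 69*(-24) = -1656)
H = -641153 (H = -258862 - 382291 = -641153)
1/(H + q) = 1/(-641153 - 1656) = 1/(-642809) = -1/642809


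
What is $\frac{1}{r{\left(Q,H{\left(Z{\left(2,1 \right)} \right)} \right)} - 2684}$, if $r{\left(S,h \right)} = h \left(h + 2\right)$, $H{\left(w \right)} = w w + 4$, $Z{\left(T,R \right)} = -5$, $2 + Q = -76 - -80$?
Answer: $- \frac{1}{1785} \approx -0.00056022$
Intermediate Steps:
$Q = 2$ ($Q = -2 - -4 = -2 + \left(-76 + 80\right) = -2 + 4 = 2$)
$H{\left(w \right)} = 4 + w^{2}$ ($H{\left(w \right)} = w^{2} + 4 = 4 + w^{2}$)
$r{\left(S,h \right)} = h \left(2 + h\right)$
$\frac{1}{r{\left(Q,H{\left(Z{\left(2,1 \right)} \right)} \right)} - 2684} = \frac{1}{\left(4 + \left(-5\right)^{2}\right) \left(2 + \left(4 + \left(-5\right)^{2}\right)\right) - 2684} = \frac{1}{\left(4 + 25\right) \left(2 + \left(4 + 25\right)\right) - 2684} = \frac{1}{29 \left(2 + 29\right) - 2684} = \frac{1}{29 \cdot 31 - 2684} = \frac{1}{899 - 2684} = \frac{1}{-1785} = - \frac{1}{1785}$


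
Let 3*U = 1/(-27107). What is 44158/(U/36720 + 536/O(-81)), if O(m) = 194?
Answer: 12790470265881120/800276708063 ≈ 15983.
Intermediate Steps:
U = -1/81321 (U = (1/3)/(-27107) = (1/3)*(-1/27107) = -1/81321 ≈ -1.2297e-5)
44158/(U/36720 + 536/O(-81)) = 44158/(-1/81321/36720 + 536/194) = 44158/(-1/81321*1/36720 + 536*(1/194)) = 44158/(-1/2986107120 + 268/97) = 44158/(800276708063/289652390640) = 44158*(289652390640/800276708063) = 12790470265881120/800276708063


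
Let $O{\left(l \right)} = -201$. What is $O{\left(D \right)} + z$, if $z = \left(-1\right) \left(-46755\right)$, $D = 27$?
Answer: $46554$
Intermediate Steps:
$z = 46755$
$O{\left(D \right)} + z = -201 + 46755 = 46554$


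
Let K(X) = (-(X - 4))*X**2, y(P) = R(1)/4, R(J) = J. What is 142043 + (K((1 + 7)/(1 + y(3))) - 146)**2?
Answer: 3151991319/15625 ≈ 2.0173e+5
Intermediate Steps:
y(P) = 1/4
K(X) = X**2*(4 - X) (K(X) = (-(-4 + X))*X**2 = (4 - X)*X**2 = X**2*(4 - X))
142043 + (K((1 + 7)/(1 + y(3))) - 146)**2 = 142043 + (((1 + 7)/(1 + 1/4))**2*(4 - (1 + 7)/(1 + 1/4)) - 146)**2 = 142043 + ((8/(5/4))**2*(4 - 8/5/4) - 146)**2 = 142043 + ((8*(4/5))**2*(4 - 8*4/5) - 146)**2 = 142043 + ((32/5)**2*(4 - 1*32/5) - 146)**2 = 142043 + (1024*(4 - 32/5)/25 - 146)**2 = 142043 + ((1024/25)*(-12/5) - 146)**2 = 142043 + (-12288/125 - 146)**2 = 142043 + (-30538/125)**2 = 142043 + 932569444/15625 = 3151991319/15625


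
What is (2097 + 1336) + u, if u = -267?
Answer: 3166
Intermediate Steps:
(2097 + 1336) + u = (2097 + 1336) - 267 = 3433 - 267 = 3166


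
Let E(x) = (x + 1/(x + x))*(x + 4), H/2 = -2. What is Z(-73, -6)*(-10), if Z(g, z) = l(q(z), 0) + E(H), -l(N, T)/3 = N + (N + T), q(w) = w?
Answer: -360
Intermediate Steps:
l(N, T) = -6*N - 3*T (l(N, T) = -3*(N + (N + T)) = -3*(T + 2*N) = -6*N - 3*T)
H = -4 (H = 2*(-2) = -4)
E(x) = (4 + x)*(x + 1/(2*x)) (E(x) = (x + 1/(2*x))*(4 + x) = (4 + x)*(x + 1/(2*x)))
Z(g, z) = -6*z (Z(g, z) = (-6*z - 3*0) + (½ + (-4)² + 2/(-4) + 4*(-4)) = (-6*z + 0) + (½ + 16 + 2*(-¼) - 16) = -6*z + (½ + 16 - ½ - 16) = -6*z + 0 = -6*z)
Z(-73, -6)*(-10) = -6*(-6)*(-10) = 36*(-10) = -360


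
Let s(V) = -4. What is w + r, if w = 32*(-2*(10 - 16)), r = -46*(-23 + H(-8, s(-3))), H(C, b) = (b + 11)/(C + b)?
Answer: 8813/6 ≈ 1468.8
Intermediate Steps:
H(C, b) = (11 + b)/(C + b)
r = 6509/6 (r = -46*(-23 + (11 - 4)/(-8 - 4)) = -46*(-23 + 7/(-12)) = -46*(-23 - 1/12*7) = -46*(-23 - 7/12) = -46*(-283/12) = 6509/6 ≈ 1084.8)
w = 384 (w = 32*(-2*(-6)) = 32*12 = 384)
w + r = 384 + 6509/6 = 8813/6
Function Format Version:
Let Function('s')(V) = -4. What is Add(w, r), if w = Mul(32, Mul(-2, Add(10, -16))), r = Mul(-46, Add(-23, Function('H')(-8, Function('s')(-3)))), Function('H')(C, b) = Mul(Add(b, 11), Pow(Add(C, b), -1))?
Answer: Rational(8813, 6) ≈ 1468.8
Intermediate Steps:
Function('H')(C, b) = Mul(Pow(Add(C, b), -1), Add(11, b)) (Function('H')(C, b) = Mul(Add(11, b), Pow(Add(C, b), -1)) = Mul(Pow(Add(C, b), -1), Add(11, b)))
r = Rational(6509, 6) (r = Mul(-46, Add(-23, Mul(Pow(Add(-8, -4), -1), Add(11, -4)))) = Mul(-46, Add(-23, Mul(Pow(-12, -1), 7))) = Mul(-46, Add(-23, Mul(Rational(-1, 12), 7))) = Mul(-46, Add(-23, Rational(-7, 12))) = Mul(-46, Rational(-283, 12)) = Rational(6509, 6) ≈ 1084.8)
w = 384 (w = Mul(32, Mul(-2, -6)) = Mul(32, 12) = 384)
Add(w, r) = Add(384, Rational(6509, 6)) = Rational(8813, 6)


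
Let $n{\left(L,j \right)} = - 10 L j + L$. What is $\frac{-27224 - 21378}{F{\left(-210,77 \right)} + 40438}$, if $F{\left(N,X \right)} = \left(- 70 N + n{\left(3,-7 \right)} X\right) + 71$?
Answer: $- \frac{24301}{35805} \approx -0.6787$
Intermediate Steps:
$n{\left(L,j \right)} = L - 10 L j$ ($n{\left(L,j \right)} = - 10 L j + L = L - 10 L j$)
$F{\left(N,X \right)} = 71 - 70 N + 213 X$ ($F{\left(N,X \right)} = \left(- 70 N + 3 \left(1 - -70\right) X\right) + 71 = \left(- 70 N + 3 \left(1 + 70\right) X\right) + 71 = \left(- 70 N + 3 \cdot 71 X\right) + 71 = \left(- 70 N + 213 X\right) + 71 = 71 - 70 N + 213 X$)
$\frac{-27224 - 21378}{F{\left(-210,77 \right)} + 40438} = \frac{-27224 - 21378}{\left(71 - -14700 + 213 \cdot 77\right) + 40438} = \frac{-27224 - 21378}{\left(71 + 14700 + 16401\right) + 40438} = - \frac{48602}{31172 + 40438} = - \frac{48602}{71610} = \left(-48602\right) \frac{1}{71610} = - \frac{24301}{35805}$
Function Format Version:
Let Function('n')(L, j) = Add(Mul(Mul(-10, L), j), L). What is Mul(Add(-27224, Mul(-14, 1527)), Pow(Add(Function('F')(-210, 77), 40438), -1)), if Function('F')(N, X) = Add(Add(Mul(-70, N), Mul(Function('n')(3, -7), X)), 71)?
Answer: Rational(-24301, 35805) ≈ -0.67870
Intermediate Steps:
Function('n')(L, j) = Add(L, Mul(-10, L, j)) (Function('n')(L, j) = Add(Mul(-10, L, j), L) = Add(L, Mul(-10, L, j)))
Function('F')(N, X) = Add(71, Mul(-70, N), Mul(213, X)) (Function('F')(N, X) = Add(Add(Mul(-70, N), Mul(Mul(3, Add(1, Mul(-10, -7))), X)), 71) = Add(Add(Mul(-70, N), Mul(Mul(3, Add(1, 70)), X)), 71) = Add(Add(Mul(-70, N), Mul(Mul(3, 71), X)), 71) = Add(Add(Mul(-70, N), Mul(213, X)), 71) = Add(71, Mul(-70, N), Mul(213, X)))
Mul(Add(-27224, Mul(-14, 1527)), Pow(Add(Function('F')(-210, 77), 40438), -1)) = Mul(Add(-27224, Mul(-14, 1527)), Pow(Add(Add(71, Mul(-70, -210), Mul(213, 77)), 40438), -1)) = Mul(Add(-27224, -21378), Pow(Add(Add(71, 14700, 16401), 40438), -1)) = Mul(-48602, Pow(Add(31172, 40438), -1)) = Mul(-48602, Pow(71610, -1)) = Mul(-48602, Rational(1, 71610)) = Rational(-24301, 35805)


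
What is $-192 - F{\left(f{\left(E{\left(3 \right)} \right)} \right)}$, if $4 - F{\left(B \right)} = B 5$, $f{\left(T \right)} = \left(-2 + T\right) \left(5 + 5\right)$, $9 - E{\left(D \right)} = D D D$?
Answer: $-1196$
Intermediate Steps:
$E{\left(D \right)} = 9 - D^{3}$ ($E{\left(D \right)} = 9 - D D D = 9 - D^{2} D = 9 - D^{3}$)
$f{\left(T \right)} = -20 + 10 T$ ($f{\left(T \right)} = \left(-2 + T\right) 10 = -20 + 10 T$)
$F{\left(B \right)} = 4 - 5 B$ ($F{\left(B \right)} = 4 - B 5 = 4 - 5 B$)
$-192 - F{\left(f{\left(E{\left(3 \right)} \right)} \right)} = -192 - \left(4 - 5 \left(-20 + 10 \left(9 - 3^{3}\right)\right)\right) = -192 - \left(4 - 5 \left(-20 + 10 \left(9 - 27\right)\right)\right) = -192 - \left(4 - 5 \left(-20 + 10 \left(-18\right)\right)\right) = -192 - \left(4 - 5 \left(-20 - 180\right)\right) = -192 - \left(4 - -1000\right) = -192 - \left(4 + 1000\right) = -192 - 1004 = -1196$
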